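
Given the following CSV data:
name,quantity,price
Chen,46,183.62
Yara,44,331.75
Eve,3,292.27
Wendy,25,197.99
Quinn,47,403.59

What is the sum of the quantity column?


Values in 'quantity' column:
  Row 1: 46
  Row 2: 44
  Row 3: 3
  Row 4: 25
  Row 5: 47
Sum = 46 + 44 + 3 + 25 + 47 = 165

ANSWER: 165


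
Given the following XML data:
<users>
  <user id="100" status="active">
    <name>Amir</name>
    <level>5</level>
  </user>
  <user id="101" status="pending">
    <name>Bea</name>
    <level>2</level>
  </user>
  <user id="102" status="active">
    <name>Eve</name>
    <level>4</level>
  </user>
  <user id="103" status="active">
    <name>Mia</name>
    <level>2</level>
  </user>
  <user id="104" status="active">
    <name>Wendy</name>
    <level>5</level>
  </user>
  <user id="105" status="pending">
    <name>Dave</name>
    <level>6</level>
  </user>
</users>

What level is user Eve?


Finding user: Eve
<level>4</level>

ANSWER: 4


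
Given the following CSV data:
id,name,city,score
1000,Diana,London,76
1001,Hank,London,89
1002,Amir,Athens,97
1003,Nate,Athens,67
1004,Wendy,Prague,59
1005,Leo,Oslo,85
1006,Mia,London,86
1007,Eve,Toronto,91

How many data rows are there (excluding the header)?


Counting rows (excluding header):
Header: id,name,city,score
Data rows: 8

ANSWER: 8


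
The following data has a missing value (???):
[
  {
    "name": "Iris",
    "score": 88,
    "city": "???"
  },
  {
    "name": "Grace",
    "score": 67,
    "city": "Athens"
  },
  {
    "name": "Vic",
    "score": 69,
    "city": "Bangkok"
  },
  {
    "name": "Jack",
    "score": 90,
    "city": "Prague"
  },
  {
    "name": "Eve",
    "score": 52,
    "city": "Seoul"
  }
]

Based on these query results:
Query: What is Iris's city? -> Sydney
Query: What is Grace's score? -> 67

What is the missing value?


The missing value is Iris's city
From query: Iris's city = Sydney

ANSWER: Sydney


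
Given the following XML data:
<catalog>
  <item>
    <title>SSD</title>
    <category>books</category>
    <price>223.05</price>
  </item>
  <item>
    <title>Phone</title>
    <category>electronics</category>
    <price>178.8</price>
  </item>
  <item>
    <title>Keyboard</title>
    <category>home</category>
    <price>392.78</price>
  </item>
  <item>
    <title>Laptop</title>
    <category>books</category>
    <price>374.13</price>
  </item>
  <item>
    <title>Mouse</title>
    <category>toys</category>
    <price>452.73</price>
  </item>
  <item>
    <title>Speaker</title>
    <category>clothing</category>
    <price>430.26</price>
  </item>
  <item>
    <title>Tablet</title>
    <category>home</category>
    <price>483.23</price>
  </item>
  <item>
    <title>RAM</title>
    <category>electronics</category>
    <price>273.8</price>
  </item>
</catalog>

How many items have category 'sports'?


Scanning <item> elements for <category>sports</category>:
Count: 0

ANSWER: 0


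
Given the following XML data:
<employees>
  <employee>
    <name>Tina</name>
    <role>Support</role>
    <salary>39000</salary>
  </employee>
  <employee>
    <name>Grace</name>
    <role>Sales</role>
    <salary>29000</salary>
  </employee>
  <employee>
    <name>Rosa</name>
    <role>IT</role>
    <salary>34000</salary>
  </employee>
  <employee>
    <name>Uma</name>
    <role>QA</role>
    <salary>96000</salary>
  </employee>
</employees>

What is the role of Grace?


Searching for <employee> with <name>Grace</name>
Found at position 2
<role>Sales</role>

ANSWER: Sales


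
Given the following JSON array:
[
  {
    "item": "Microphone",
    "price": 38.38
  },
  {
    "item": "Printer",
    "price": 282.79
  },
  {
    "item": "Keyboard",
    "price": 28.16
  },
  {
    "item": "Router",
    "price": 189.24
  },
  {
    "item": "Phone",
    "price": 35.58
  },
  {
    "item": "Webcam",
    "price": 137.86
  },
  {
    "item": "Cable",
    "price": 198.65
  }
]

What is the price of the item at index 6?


Array index 6 -> Cable
price = 198.65

ANSWER: 198.65


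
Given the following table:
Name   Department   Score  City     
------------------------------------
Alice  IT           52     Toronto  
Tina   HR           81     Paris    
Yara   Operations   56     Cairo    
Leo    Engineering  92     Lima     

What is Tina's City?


Row 2: Tina
City = Paris

ANSWER: Paris


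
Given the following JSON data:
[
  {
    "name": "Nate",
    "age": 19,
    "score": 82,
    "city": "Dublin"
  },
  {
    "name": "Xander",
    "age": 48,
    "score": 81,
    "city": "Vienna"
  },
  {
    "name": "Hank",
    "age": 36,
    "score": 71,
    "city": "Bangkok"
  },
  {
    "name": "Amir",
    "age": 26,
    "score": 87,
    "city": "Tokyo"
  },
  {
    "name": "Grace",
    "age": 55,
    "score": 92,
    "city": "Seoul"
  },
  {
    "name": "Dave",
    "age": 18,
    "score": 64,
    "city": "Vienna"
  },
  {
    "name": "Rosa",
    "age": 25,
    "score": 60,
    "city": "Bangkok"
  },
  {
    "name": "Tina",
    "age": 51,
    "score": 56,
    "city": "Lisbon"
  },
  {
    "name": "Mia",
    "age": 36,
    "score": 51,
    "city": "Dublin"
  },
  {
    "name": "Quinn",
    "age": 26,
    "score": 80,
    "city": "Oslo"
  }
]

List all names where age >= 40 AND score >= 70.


Checking both conditions:
  Nate (age=19, score=82) -> no
  Xander (age=48, score=81) -> YES
  Hank (age=36, score=71) -> no
  Amir (age=26, score=87) -> no
  Grace (age=55, score=92) -> YES
  Dave (age=18, score=64) -> no
  Rosa (age=25, score=60) -> no
  Tina (age=51, score=56) -> no
  Mia (age=36, score=51) -> no
  Quinn (age=26, score=80) -> no


ANSWER: Xander, Grace


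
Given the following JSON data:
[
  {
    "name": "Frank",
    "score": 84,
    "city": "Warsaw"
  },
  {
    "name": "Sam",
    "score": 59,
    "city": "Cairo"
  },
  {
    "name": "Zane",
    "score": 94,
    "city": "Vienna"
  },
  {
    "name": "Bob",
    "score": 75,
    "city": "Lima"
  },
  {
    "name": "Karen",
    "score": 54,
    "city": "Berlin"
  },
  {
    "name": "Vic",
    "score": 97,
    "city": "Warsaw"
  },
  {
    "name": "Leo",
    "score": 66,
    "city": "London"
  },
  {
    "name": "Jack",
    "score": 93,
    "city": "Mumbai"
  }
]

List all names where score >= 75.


Filtering records where score >= 75:
  Frank (score=84) -> YES
  Sam (score=59) -> no
  Zane (score=94) -> YES
  Bob (score=75) -> YES
  Karen (score=54) -> no
  Vic (score=97) -> YES
  Leo (score=66) -> no
  Jack (score=93) -> YES


ANSWER: Frank, Zane, Bob, Vic, Jack


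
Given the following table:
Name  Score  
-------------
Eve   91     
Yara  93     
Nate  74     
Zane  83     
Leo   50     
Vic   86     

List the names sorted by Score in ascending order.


Sorting by Score (ascending):
  Leo: 50
  Nate: 74
  Zane: 83
  Vic: 86
  Eve: 91
  Yara: 93


ANSWER: Leo, Nate, Zane, Vic, Eve, Yara


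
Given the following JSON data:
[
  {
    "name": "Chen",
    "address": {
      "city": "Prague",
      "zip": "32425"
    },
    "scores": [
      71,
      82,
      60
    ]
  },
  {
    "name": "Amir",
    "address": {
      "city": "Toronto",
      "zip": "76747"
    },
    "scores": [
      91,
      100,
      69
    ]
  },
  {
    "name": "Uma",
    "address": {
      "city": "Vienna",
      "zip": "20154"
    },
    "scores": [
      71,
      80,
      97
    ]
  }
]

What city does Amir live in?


Path: records[1].address.city
Value: Toronto

ANSWER: Toronto


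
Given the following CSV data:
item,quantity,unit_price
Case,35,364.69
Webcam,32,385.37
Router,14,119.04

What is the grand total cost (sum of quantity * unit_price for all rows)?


Computing row totals:
  Case: 35 * 364.69 = 12764.15
  Webcam: 32 * 385.37 = 12331.84
  Router: 14 * 119.04 = 1666.56
Grand total = 12764.15 + 12331.84 + 1666.56 = 26762.55

ANSWER: 26762.55


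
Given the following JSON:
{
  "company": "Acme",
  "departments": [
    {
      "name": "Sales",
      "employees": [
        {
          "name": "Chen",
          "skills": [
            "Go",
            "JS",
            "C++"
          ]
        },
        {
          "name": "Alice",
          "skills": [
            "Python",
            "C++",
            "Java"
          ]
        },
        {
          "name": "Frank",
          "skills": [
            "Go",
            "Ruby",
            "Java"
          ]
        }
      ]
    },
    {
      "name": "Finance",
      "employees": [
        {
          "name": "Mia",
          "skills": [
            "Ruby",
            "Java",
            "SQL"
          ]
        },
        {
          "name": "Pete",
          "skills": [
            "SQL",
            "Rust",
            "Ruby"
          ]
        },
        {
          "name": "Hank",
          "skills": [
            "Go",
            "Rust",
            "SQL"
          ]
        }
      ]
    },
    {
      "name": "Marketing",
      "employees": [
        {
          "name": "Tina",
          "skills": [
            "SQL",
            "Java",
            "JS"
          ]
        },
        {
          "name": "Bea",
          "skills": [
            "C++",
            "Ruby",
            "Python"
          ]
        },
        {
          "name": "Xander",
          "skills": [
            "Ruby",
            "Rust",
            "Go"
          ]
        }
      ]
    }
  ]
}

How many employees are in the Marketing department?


Path: departments[2].employees
Count: 3

ANSWER: 3


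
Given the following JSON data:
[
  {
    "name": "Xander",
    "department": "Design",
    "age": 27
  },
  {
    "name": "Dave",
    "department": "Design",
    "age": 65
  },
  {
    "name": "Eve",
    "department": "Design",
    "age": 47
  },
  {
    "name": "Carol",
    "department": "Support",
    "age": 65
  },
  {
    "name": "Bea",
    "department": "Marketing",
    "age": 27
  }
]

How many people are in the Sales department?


Scanning records for department = Sales
  No matches found
Count: 0

ANSWER: 0


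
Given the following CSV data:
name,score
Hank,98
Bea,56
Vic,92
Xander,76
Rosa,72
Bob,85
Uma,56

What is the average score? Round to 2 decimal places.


Scores: 98, 56, 92, 76, 72, 85, 56
Sum = 535
Count = 7
Average = 535 / 7 = 76.43

ANSWER: 76.43


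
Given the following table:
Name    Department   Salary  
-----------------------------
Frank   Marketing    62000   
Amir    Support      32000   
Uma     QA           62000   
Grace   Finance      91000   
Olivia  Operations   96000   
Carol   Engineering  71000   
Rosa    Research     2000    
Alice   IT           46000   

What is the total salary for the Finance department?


Finance department members:
  Grace: 91000
Total = 91000 = 91000

ANSWER: 91000


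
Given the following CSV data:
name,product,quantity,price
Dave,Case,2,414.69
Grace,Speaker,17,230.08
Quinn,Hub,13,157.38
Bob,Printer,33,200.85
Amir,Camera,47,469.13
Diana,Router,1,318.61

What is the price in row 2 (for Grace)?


Row 2: Grace
Column 'price' = 230.08

ANSWER: 230.08


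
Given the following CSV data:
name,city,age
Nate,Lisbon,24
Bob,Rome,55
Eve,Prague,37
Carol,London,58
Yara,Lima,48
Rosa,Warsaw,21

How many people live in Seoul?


Scanning city column for 'Seoul':
Total matches: 0

ANSWER: 0


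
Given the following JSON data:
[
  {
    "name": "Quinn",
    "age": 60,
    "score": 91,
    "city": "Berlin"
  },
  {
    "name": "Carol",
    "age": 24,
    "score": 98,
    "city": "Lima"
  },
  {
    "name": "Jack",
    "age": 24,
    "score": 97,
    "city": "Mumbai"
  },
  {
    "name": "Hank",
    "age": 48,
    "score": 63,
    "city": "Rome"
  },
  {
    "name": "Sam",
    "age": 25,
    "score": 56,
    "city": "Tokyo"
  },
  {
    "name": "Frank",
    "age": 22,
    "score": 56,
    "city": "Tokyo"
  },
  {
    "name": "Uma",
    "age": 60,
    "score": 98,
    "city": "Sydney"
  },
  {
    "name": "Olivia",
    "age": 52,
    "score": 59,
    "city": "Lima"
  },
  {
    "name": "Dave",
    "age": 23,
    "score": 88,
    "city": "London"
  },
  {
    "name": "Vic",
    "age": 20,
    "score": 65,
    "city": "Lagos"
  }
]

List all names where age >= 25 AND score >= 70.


Checking both conditions:
  Quinn (age=60, score=91) -> YES
  Carol (age=24, score=98) -> no
  Jack (age=24, score=97) -> no
  Hank (age=48, score=63) -> no
  Sam (age=25, score=56) -> no
  Frank (age=22, score=56) -> no
  Uma (age=60, score=98) -> YES
  Olivia (age=52, score=59) -> no
  Dave (age=23, score=88) -> no
  Vic (age=20, score=65) -> no


ANSWER: Quinn, Uma


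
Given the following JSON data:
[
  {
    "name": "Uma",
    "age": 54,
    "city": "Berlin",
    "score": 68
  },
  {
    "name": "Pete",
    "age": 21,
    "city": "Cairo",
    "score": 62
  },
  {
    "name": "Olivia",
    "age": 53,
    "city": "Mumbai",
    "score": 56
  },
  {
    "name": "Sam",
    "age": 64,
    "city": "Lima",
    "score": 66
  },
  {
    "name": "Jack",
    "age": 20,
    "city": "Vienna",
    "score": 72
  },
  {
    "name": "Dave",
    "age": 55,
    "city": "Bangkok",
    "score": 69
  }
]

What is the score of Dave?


Looking up record where name = Dave
Record index: 5
Field 'score' = 69

ANSWER: 69


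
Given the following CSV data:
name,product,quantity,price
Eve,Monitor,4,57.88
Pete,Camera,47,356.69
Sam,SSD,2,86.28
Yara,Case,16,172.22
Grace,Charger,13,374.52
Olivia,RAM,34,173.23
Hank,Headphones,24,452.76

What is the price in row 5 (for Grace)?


Row 5: Grace
Column 'price' = 374.52

ANSWER: 374.52


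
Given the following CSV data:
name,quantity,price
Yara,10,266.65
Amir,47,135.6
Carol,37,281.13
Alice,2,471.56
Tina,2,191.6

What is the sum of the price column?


Values in 'price' column:
  Row 1: 266.65
  Row 2: 135.6
  Row 3: 281.13
  Row 4: 471.56
  Row 5: 191.6
Sum = 266.65 + 135.6 + 281.13 + 471.56 + 191.6 = 1346.54

ANSWER: 1346.54


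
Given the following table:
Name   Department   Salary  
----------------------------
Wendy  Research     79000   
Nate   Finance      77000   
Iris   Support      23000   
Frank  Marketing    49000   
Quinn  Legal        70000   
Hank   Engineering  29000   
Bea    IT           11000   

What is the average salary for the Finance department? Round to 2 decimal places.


Finance department members:
  Nate: 77000
Sum = 77000
Count = 1
Average = 77000 / 1 = 77000.00

ANSWER: 77000.00


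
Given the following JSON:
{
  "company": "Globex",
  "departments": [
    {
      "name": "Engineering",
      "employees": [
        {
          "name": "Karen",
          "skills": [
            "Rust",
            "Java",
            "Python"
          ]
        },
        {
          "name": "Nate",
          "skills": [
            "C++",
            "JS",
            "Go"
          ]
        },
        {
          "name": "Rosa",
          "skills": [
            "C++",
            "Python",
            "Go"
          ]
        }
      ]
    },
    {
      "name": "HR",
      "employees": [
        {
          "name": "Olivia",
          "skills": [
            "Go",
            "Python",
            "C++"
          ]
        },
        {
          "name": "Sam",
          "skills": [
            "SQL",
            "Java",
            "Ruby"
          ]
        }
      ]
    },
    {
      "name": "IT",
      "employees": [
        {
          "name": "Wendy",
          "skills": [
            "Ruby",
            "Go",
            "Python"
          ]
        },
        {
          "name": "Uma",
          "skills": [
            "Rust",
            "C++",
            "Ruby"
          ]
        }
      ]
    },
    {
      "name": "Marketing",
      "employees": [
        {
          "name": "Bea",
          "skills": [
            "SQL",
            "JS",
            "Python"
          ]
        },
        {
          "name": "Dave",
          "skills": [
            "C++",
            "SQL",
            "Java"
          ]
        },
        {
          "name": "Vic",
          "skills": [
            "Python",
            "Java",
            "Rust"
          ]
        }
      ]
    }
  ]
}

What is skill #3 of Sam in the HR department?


Path: departments[1].employees[1].skills[2]
Value: Ruby

ANSWER: Ruby


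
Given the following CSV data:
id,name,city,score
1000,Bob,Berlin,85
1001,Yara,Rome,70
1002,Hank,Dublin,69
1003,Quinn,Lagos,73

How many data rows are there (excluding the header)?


Counting rows (excluding header):
Header: id,name,city,score
Data rows: 4

ANSWER: 4


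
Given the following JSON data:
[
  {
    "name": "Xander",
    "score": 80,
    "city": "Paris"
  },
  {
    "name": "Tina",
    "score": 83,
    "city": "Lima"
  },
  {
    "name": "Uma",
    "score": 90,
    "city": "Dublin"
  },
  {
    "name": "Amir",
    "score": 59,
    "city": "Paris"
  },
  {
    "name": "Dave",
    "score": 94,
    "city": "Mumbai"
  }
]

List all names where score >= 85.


Filtering records where score >= 85:
  Xander (score=80) -> no
  Tina (score=83) -> no
  Uma (score=90) -> YES
  Amir (score=59) -> no
  Dave (score=94) -> YES


ANSWER: Uma, Dave


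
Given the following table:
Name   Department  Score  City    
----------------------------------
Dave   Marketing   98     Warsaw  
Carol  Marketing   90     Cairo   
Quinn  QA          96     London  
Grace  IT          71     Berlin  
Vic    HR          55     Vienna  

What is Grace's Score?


Row 4: Grace
Score = 71

ANSWER: 71


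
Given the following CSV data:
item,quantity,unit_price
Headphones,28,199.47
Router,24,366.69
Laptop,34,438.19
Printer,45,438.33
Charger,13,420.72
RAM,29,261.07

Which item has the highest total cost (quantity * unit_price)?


Computing row totals:
  Headphones: 5585.16
  Router: 8800.56
  Laptop: 14898.46
  Printer: 19724.85
  Charger: 5469.36
  RAM: 7571.03
Maximum: Printer (19724.85)

ANSWER: Printer


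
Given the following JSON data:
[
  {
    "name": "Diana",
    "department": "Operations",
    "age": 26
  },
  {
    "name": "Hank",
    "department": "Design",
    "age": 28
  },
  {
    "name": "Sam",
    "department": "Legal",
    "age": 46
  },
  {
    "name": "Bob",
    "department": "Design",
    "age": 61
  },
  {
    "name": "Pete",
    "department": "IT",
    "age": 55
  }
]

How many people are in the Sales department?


Scanning records for department = Sales
  No matches found
Count: 0

ANSWER: 0


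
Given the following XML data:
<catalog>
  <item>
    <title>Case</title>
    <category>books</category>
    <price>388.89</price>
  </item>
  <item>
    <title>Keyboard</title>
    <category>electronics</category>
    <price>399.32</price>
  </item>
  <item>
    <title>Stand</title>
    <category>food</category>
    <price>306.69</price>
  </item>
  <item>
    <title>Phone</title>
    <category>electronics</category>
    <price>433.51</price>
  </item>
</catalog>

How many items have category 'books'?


Scanning <item> elements for <category>books</category>:
  Item 1: Case -> MATCH
Count: 1

ANSWER: 1


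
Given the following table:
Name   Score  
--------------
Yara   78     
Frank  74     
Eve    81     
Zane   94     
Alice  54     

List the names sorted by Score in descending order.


Sorting by Score (descending):
  Zane: 94
  Eve: 81
  Yara: 78
  Frank: 74
  Alice: 54


ANSWER: Zane, Eve, Yara, Frank, Alice


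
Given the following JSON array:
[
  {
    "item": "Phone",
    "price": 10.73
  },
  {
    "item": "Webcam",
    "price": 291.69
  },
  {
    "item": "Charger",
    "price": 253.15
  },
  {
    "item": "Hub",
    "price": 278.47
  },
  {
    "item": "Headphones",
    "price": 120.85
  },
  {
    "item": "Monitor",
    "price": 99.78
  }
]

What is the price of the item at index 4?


Array index 4 -> Headphones
price = 120.85

ANSWER: 120.85


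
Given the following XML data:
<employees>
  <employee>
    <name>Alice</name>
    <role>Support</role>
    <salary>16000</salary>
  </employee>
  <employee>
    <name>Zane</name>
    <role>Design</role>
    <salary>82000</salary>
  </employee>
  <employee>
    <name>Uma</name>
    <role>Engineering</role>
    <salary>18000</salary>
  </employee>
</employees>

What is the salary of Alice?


Searching for <employee> with <name>Alice</name>
Found at position 1
<salary>16000</salary>

ANSWER: 16000


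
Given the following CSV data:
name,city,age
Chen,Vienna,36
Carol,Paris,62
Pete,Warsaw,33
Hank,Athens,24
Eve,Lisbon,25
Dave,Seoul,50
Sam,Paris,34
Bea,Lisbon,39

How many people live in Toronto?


Scanning city column for 'Toronto':
Total matches: 0

ANSWER: 0


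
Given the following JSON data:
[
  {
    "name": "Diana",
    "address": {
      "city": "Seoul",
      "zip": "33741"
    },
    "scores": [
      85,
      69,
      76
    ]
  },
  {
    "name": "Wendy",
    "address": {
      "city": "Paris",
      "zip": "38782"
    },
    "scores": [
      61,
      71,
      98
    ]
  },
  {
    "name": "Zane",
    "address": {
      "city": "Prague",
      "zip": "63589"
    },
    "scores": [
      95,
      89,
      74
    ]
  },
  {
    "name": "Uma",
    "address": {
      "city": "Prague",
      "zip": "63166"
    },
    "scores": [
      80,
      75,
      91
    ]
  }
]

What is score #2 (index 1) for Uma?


Path: records[3].scores[1]
Value: 75

ANSWER: 75


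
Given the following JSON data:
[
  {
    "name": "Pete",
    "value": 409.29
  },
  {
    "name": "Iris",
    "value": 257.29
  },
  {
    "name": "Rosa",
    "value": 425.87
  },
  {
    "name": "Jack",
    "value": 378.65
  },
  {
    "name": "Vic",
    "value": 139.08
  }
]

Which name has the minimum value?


Comparing values:
  Pete: 409.29
  Iris: 257.29
  Rosa: 425.87
  Jack: 378.65
  Vic: 139.08
Minimum: Vic (139.08)

ANSWER: Vic


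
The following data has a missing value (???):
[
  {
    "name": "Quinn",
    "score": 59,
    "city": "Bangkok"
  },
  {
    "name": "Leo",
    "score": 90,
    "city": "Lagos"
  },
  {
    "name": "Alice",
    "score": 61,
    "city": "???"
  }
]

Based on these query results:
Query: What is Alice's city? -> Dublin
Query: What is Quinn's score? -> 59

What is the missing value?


The missing value is Alice's city
From query: Alice's city = Dublin

ANSWER: Dublin


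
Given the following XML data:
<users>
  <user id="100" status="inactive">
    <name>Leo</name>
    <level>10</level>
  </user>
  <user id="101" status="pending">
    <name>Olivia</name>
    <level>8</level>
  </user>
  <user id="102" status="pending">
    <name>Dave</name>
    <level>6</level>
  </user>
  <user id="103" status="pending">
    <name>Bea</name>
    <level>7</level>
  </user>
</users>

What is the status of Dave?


Finding user with name = Dave
user id="102" status="pending"

ANSWER: pending


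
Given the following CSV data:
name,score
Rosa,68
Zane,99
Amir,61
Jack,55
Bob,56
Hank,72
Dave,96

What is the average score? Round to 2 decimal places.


Scores: 68, 99, 61, 55, 56, 72, 96
Sum = 507
Count = 7
Average = 507 / 7 = 72.43

ANSWER: 72.43


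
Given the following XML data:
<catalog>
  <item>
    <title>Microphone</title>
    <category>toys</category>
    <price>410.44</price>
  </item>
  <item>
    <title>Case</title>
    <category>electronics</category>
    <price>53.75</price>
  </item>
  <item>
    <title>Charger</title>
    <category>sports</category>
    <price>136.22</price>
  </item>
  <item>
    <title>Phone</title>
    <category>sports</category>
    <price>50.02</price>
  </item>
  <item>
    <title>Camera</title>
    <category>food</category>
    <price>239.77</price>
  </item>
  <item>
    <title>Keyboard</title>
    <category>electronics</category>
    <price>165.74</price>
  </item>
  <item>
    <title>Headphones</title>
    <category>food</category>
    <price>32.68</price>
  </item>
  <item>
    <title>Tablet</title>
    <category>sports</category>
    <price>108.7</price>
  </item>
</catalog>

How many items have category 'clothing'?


Scanning <item> elements for <category>clothing</category>:
Count: 0

ANSWER: 0


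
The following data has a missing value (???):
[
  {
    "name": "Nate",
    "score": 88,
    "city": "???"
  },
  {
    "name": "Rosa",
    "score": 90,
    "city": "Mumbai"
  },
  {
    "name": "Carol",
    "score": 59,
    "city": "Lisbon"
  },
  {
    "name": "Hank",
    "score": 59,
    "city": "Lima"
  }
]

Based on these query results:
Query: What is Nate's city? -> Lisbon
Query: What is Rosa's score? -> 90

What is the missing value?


The missing value is Nate's city
From query: Nate's city = Lisbon

ANSWER: Lisbon


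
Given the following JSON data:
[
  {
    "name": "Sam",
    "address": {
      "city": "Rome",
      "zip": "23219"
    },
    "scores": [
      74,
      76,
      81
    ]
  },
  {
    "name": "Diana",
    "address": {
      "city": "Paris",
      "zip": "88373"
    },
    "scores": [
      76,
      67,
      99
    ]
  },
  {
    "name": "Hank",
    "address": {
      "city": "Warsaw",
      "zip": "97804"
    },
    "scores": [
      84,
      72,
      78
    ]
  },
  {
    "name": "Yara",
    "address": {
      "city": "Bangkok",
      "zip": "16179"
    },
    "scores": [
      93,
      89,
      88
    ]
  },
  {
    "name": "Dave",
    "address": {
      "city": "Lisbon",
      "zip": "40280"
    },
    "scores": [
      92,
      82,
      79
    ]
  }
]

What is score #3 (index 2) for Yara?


Path: records[3].scores[2]
Value: 88

ANSWER: 88


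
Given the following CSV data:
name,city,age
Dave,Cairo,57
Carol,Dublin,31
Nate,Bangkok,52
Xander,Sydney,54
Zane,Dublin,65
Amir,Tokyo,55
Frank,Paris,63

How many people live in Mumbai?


Scanning city column for 'Mumbai':
Total matches: 0

ANSWER: 0


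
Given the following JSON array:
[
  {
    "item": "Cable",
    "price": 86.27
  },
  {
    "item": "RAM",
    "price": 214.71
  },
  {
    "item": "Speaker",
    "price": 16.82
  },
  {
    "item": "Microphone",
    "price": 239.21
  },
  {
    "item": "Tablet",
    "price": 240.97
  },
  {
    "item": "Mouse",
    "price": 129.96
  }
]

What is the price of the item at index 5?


Array index 5 -> Mouse
price = 129.96

ANSWER: 129.96


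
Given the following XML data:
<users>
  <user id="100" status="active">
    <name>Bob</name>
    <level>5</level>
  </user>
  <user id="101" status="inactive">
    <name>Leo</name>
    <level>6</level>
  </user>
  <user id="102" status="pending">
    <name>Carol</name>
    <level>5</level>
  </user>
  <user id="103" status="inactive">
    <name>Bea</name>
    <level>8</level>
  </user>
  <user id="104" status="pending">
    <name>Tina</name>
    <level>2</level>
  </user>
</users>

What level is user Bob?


Finding user: Bob
<level>5</level>

ANSWER: 5


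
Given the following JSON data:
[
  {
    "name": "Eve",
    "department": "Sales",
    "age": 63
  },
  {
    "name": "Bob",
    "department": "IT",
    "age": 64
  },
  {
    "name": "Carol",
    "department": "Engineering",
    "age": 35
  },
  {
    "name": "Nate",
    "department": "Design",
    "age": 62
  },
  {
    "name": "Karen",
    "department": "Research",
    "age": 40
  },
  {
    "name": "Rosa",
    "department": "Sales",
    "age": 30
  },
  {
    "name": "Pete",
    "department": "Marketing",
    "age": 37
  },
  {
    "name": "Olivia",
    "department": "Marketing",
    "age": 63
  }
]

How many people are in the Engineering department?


Scanning records for department = Engineering
  Record 2: Carol
Count: 1

ANSWER: 1


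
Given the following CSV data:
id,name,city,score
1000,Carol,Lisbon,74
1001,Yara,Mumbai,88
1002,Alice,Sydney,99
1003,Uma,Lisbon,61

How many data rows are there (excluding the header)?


Counting rows (excluding header):
Header: id,name,city,score
Data rows: 4

ANSWER: 4


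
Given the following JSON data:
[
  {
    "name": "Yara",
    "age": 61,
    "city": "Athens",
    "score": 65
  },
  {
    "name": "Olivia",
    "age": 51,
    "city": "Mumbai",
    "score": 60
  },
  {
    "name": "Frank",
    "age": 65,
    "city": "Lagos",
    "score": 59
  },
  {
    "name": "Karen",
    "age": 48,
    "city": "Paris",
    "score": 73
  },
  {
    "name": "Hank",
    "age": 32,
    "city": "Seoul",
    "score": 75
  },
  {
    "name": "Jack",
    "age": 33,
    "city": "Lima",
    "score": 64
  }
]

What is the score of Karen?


Looking up record where name = Karen
Record index: 3
Field 'score' = 73

ANSWER: 73


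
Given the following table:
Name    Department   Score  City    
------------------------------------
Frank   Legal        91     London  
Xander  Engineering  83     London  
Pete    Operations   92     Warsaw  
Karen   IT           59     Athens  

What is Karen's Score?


Row 4: Karen
Score = 59

ANSWER: 59


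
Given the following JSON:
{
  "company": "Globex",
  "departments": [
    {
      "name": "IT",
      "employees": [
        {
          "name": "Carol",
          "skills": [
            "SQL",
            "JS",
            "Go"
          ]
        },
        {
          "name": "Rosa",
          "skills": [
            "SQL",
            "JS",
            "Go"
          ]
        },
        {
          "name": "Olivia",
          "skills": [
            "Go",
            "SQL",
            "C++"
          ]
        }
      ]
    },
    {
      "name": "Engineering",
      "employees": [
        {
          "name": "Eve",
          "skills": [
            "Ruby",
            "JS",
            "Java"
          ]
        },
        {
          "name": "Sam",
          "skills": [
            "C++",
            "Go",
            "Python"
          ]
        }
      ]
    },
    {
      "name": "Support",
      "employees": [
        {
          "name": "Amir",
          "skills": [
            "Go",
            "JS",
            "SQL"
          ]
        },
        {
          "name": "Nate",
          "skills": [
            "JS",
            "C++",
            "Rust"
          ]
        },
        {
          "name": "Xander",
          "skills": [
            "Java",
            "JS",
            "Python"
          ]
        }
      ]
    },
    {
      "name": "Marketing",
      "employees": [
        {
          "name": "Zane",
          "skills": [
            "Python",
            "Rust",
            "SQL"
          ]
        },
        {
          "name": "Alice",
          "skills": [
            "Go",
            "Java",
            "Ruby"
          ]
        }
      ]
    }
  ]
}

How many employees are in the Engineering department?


Path: departments[1].employees
Count: 2

ANSWER: 2


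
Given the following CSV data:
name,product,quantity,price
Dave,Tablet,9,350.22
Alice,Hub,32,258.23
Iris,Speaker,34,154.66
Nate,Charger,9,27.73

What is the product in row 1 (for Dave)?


Row 1: Dave
Column 'product' = Tablet

ANSWER: Tablet


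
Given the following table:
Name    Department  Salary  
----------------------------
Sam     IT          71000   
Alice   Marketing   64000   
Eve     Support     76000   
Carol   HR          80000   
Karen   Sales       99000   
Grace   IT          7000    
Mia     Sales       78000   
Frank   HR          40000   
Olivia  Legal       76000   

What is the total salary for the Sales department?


Sales department members:
  Karen: 99000
  Mia: 78000
Total = 99000 + 78000 = 177000

ANSWER: 177000


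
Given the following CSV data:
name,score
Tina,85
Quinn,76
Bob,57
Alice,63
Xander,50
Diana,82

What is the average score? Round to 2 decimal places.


Scores: 85, 76, 57, 63, 50, 82
Sum = 413
Count = 6
Average = 413 / 6 = 68.83

ANSWER: 68.83


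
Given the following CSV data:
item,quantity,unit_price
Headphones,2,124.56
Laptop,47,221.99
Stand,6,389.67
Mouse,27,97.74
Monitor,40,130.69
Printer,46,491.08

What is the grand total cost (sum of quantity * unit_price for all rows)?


Computing row totals:
  Headphones: 2 * 124.56 = 249.12
  Laptop: 47 * 221.99 = 10433.53
  Stand: 6 * 389.67 = 2338.02
  Mouse: 27 * 97.74 = 2638.98
  Monitor: 40 * 130.69 = 5227.6
  Printer: 46 * 491.08 = 22589.68
Grand total = 249.12 + 10433.53 + 2338.02 + 2638.98 + 5227.6 + 22589.68 = 43476.93

ANSWER: 43476.93


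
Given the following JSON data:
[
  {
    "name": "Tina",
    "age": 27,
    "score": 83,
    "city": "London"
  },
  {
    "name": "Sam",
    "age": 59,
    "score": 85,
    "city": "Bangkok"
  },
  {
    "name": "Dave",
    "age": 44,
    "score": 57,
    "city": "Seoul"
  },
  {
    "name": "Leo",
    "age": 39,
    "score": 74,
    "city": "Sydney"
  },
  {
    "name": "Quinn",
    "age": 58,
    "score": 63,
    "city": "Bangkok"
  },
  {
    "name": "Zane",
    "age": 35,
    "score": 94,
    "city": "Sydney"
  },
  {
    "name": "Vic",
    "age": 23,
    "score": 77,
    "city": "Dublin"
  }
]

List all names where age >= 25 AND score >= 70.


Checking both conditions:
  Tina (age=27, score=83) -> YES
  Sam (age=59, score=85) -> YES
  Dave (age=44, score=57) -> no
  Leo (age=39, score=74) -> YES
  Quinn (age=58, score=63) -> no
  Zane (age=35, score=94) -> YES
  Vic (age=23, score=77) -> no


ANSWER: Tina, Sam, Leo, Zane


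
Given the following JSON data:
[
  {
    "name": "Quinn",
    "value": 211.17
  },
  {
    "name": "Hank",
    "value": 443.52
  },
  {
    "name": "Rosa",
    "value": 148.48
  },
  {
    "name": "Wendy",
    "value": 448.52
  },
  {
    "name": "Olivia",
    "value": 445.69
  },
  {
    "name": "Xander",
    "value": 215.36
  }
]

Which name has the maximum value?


Comparing values:
  Quinn: 211.17
  Hank: 443.52
  Rosa: 148.48
  Wendy: 448.52
  Olivia: 445.69
  Xander: 215.36
Maximum: Wendy (448.52)

ANSWER: Wendy


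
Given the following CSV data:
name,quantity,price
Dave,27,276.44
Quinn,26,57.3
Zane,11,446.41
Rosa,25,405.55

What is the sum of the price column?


Values in 'price' column:
  Row 1: 276.44
  Row 2: 57.3
  Row 3: 446.41
  Row 4: 405.55
Sum = 276.44 + 57.3 + 446.41 + 405.55 = 1185.7

ANSWER: 1185.7


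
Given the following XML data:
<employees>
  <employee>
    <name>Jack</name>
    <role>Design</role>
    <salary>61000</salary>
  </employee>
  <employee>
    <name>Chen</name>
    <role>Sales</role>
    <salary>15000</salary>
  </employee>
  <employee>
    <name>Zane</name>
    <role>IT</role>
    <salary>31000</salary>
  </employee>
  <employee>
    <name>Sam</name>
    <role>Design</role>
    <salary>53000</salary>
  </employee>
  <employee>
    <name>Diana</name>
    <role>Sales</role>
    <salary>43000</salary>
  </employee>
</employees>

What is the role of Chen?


Searching for <employee> with <name>Chen</name>
Found at position 2
<role>Sales</role>

ANSWER: Sales


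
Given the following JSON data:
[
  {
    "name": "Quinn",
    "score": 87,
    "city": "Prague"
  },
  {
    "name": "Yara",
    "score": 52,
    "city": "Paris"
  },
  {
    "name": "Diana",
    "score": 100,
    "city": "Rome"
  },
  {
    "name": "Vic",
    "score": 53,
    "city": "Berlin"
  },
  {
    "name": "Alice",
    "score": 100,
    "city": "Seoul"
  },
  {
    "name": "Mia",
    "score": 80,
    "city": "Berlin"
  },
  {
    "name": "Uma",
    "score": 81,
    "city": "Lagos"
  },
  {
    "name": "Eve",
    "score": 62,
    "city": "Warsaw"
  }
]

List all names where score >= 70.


Filtering records where score >= 70:
  Quinn (score=87) -> YES
  Yara (score=52) -> no
  Diana (score=100) -> YES
  Vic (score=53) -> no
  Alice (score=100) -> YES
  Mia (score=80) -> YES
  Uma (score=81) -> YES
  Eve (score=62) -> no


ANSWER: Quinn, Diana, Alice, Mia, Uma


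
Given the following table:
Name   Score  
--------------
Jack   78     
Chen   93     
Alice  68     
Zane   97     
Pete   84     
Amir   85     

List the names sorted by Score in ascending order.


Sorting by Score (ascending):
  Alice: 68
  Jack: 78
  Pete: 84
  Amir: 85
  Chen: 93
  Zane: 97


ANSWER: Alice, Jack, Pete, Amir, Chen, Zane


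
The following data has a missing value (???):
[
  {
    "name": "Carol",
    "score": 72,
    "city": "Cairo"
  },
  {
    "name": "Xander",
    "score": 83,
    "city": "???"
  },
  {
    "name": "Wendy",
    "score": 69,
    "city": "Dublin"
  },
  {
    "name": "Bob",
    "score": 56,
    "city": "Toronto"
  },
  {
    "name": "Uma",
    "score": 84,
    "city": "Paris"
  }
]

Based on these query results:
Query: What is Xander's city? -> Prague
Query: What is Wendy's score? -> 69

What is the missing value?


The missing value is Xander's city
From query: Xander's city = Prague

ANSWER: Prague


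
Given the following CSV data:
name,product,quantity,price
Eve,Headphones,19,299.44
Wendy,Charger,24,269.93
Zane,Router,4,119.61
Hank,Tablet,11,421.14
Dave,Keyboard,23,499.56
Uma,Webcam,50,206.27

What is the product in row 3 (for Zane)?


Row 3: Zane
Column 'product' = Router

ANSWER: Router


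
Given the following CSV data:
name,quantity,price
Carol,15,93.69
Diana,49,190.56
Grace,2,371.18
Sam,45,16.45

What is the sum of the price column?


Values in 'price' column:
  Row 1: 93.69
  Row 2: 190.56
  Row 3: 371.18
  Row 4: 16.45
Sum = 93.69 + 190.56 + 371.18 + 16.45 = 671.88

ANSWER: 671.88


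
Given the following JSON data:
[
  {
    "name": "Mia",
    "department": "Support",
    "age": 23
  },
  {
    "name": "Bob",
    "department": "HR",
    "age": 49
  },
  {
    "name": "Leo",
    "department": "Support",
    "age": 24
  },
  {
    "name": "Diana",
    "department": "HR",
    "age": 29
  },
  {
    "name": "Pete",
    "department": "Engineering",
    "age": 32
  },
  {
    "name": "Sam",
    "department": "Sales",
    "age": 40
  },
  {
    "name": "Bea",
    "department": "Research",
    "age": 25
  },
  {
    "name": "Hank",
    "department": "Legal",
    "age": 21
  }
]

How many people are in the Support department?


Scanning records for department = Support
  Record 0: Mia
  Record 2: Leo
Count: 2

ANSWER: 2


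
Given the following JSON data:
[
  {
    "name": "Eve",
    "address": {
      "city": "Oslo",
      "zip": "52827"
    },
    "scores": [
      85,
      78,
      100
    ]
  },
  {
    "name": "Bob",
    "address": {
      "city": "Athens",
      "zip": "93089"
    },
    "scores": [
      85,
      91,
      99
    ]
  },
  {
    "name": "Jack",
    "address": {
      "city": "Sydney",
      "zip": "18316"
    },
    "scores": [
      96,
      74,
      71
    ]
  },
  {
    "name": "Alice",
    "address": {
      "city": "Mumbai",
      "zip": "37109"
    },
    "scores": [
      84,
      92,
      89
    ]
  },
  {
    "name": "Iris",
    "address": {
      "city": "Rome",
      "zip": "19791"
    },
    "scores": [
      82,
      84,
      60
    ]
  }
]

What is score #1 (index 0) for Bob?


Path: records[1].scores[0]
Value: 85

ANSWER: 85


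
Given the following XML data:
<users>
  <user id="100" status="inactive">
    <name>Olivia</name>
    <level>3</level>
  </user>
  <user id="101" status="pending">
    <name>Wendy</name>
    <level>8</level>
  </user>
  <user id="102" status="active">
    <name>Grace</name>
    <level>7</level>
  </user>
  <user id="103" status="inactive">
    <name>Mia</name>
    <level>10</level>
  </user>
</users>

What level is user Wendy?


Finding user: Wendy
<level>8</level>

ANSWER: 8


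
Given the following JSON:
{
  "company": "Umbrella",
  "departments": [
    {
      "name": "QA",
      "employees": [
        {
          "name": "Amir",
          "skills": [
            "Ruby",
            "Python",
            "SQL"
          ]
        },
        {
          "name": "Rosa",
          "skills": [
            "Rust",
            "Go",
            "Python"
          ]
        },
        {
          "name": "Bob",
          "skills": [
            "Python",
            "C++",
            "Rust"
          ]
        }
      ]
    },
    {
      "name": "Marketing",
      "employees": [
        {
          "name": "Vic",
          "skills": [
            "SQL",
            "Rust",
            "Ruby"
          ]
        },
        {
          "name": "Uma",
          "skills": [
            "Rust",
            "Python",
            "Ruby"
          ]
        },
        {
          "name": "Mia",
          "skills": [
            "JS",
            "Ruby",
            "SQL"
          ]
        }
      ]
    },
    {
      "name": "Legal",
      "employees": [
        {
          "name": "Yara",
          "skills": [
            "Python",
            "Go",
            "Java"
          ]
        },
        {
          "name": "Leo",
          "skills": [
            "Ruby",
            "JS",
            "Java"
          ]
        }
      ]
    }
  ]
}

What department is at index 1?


Path: departments[1].name
Value: Marketing

ANSWER: Marketing
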